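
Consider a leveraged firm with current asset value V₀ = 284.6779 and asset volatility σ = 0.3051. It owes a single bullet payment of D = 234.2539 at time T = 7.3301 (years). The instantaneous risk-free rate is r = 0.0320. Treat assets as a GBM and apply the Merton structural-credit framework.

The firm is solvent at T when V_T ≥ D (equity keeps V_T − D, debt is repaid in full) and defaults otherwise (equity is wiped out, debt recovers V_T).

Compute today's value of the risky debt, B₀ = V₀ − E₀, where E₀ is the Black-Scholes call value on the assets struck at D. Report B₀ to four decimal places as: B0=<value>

d₁ = [ln(V₀/D) + (r + σ²/2)T] / (σ√T)
   = [ln(284.6779/234.2539) + (0.0320 + 0.5·0.3051²)·7.3301] / (0.3051·√7.3301)
   = [0.194953 + 0.575728] / 0.826033 = 0.932991
d₂ = d₁ − σ√T = 0.932991 − 0.826033 = 0.106958
N(d₁) = 0.824588,  N(d₂) = 0.542589,  e^(−rT) = 0.790916
E₀ = V₀·N(d₁) − D·e^(−rT)·N(d₂)
   = 284.6779·0.824588 − 234.2539·0.790916·0.542589 = 134.213593
B₀ = V₀ − E₀ = 284.6779 − 134.213593 = 150.464307

B0=150.4643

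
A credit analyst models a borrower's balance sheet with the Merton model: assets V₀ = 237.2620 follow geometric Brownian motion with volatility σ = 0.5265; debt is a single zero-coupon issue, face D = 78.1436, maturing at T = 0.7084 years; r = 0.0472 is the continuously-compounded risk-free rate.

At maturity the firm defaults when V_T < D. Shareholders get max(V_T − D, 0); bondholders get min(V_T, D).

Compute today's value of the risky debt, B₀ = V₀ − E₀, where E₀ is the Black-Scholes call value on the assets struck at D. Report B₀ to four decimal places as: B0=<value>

d₁ = [ln(V₀/D) + (r + σ²/2)T] / (σ√T)
   = [ln(237.2620/78.1436) + (0.0472 + 0.5·0.5265²)·0.7084] / (0.5265·√0.7084)
   = [1.110617 + 0.131622] / 0.443137 = 2.803285
d₂ = d₁ − σ√T = 2.803285 − 0.443137 = 2.360149
N(d₁) = 0.997471,  N(d₂) = 0.990866,  e^(−rT) = 0.967116
E₀ = V₀·N(d₁) − D·e^(−rT)·N(d₂)
   = 237.2620·0.997471 − 78.1436·0.967116·0.990866 = 161.778232
B₀ = V₀ − E₀ = 237.2620 − 161.778232 = 75.483768

B0=75.4838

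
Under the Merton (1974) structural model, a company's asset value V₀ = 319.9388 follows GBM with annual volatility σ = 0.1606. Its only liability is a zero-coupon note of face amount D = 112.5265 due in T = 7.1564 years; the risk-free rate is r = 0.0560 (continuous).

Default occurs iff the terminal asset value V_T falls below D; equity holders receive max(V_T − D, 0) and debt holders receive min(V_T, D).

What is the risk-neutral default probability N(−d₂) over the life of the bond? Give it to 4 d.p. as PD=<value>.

d₁ = [ln(V₀/D) + (r + σ²/2)T] / (σ√T)
   = [ln(319.9388/112.5265) + (0.0560 + 0.5·0.1606²)·7.1564] / (0.1606·√7.1564)
   = [1.044941 + 0.493049] / 0.429628 = 3.579815
d₂ = d₁ − σ√T = 3.579815 − 0.429628 = 3.150186
risk-neutral PD = N(−d₂) = N(-3.150186) = 0.000816

PD=0.0008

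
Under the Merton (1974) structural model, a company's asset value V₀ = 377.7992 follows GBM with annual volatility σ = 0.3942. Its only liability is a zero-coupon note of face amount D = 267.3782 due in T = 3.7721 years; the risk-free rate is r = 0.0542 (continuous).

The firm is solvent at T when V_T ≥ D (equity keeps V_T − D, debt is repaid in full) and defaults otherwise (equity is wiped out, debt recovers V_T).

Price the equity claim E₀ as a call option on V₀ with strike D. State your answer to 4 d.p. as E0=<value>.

d₁ = [ln(V₀/D) + (r + σ²/2)T] / (σ√T)
   = [ln(377.7992/267.3782) + (0.0542 + 0.5·0.3942²)·3.7721] / (0.3942·√3.7721)
   = [0.345699 + 0.497528] / 0.765611 = 1.101377
d₂ = d₁ − σ√T = 1.101377 − 0.765611 = 0.335766
N(d₁) = 0.864634,  N(d₂) = 0.631476,  e^(−rT) = 0.815097
E₀ = V₀·N(d₁) − D·e^(−rT)·N(d₂)
   = 377.7992·0.864634 − 267.3782·0.815097·0.631476 = 189.034452

E0=189.0345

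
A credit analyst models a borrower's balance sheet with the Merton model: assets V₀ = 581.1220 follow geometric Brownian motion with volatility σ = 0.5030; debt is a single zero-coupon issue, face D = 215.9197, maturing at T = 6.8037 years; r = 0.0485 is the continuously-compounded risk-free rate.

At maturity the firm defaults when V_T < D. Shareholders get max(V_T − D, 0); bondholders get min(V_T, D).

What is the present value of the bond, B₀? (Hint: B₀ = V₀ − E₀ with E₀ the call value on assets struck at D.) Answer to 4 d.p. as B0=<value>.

d₁ = [ln(V₀/D) + (r + σ²/2)T] / (σ√T)
   = [ln(581.1220/215.9197) + (0.0485 + 0.5·0.5030²)·6.8037] / (0.5030·√6.8037)
   = [0.990054 + 1.190678] / 1.312020 = 1.662118
d₂ = d₁ − σ√T = 1.662118 − 1.312020 = 0.350097
N(d₁) = 0.951755,  N(d₂) = 0.636867,  e^(−rT) = 0.718939
E₀ = V₀·N(d₁) − D·e^(−rT)·N(d₂)
   = 581.1220·0.951755 − 215.9197·0.718939·0.636867 = 454.223212
B₀ = V₀ − E₀ = 581.1220 − 454.223212 = 126.898788

B0=126.8988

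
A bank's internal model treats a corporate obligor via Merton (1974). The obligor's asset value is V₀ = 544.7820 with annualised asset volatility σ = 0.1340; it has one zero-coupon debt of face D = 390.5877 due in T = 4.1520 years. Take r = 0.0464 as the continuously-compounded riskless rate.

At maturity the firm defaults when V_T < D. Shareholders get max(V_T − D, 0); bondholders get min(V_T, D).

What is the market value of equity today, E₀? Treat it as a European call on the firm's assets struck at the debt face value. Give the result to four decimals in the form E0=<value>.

E0=223.8163

d₁ = [ln(V₀/D) + (r + σ²/2)T] / (σ√T)
   = [ln(544.7820/390.5877) + (0.0464 + 0.5·0.1340²)·4.1520] / (0.1340·√4.1520)
   = [0.332733 + 0.229929] / 0.273045 = 2.060699
d₂ = d₁ − σ√T = 2.060699 − 0.273045 = 1.787655
N(d₁) = 0.980334,  N(d₂) = 0.963084,  e^(−rT) = 0.824768
E₀ = V₀·N(d₁) − D·e^(−rT)·N(d₂)
   = 544.7820·0.980334 − 390.5877·0.824768·0.963084 = 223.816278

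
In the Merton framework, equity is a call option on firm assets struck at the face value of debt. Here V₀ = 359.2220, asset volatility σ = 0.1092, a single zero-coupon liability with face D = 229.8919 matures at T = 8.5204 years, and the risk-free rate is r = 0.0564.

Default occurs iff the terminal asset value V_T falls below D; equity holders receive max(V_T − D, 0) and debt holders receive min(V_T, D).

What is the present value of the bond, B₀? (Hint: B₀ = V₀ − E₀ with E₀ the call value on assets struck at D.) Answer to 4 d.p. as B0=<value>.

B0=142.1374

d₁ = [ln(V₀/D) + (r + σ²/2)T] / (σ√T)
   = [ln(359.2220/229.8919) + (0.0564 + 0.5·0.1092²)·8.5204] / (0.1092·√8.5204)
   = [0.446331 + 0.531352] / 0.318752 = 3.067224
d₂ = d₁ − σ√T = 3.067224 − 0.318752 = 2.748473
N(d₁) = 0.998920,  N(d₂) = 0.997006,  e^(−rT) = 0.618443
E₀ = V₀·N(d₁) − D·e^(−rT)·N(d₂)
   = 359.2220·0.998920 − 229.8919·0.618443·0.997006 = 217.084573
B₀ = V₀ − E₀ = 359.2220 − 217.084573 = 142.137427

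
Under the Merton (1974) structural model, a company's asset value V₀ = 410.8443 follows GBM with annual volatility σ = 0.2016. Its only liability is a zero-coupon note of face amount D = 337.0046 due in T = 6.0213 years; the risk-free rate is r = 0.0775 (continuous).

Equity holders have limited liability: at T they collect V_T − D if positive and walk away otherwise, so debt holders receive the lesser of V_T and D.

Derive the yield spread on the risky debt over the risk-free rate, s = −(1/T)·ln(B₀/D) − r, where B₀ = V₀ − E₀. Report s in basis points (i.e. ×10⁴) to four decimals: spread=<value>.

d₁ = [ln(V₀/D) + (r + σ²/2)T] / (σ√T)
   = [ln(410.8443/337.0046) + (0.0775 + 0.5·0.2016²)·6.0213] / (0.2016·√6.0213)
   = [0.198118 + 0.589011] / 0.494693 = 1.591147
d₂ = d₁ − σ√T = 1.591147 − 0.494693 = 1.096454
N(d₁) = 0.944212,  N(d₂) = 0.863560,  e^(−rT) = 0.627099
E₀ = V₀·N(d₁) − D·e^(−rT)·N(d₂)
   = 410.8443·0.944212 − 337.0046·0.627099·0.863560 = 205.423340
B₀ = V₀ − E₀ = 410.8443 − 205.423340 = 205.420960
spread = −(1/T)·ln(B₀/D) − r = −(1/6.0213)·ln(205.420960/337.0046) − 0.0775 = 0.00471401
in basis points: 0.00471401 × 10⁴ = 47.1401 bp

spread=47.1401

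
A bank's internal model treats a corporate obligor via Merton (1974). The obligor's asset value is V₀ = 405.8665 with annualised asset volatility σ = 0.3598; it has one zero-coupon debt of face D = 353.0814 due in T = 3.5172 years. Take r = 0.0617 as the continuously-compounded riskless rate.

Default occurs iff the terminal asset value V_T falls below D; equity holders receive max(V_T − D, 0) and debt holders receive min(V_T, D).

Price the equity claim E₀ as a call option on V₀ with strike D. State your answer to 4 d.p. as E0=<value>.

d₁ = [ln(V₀/D) + (r + σ²/2)T] / (σ√T)
   = [ln(405.8665/353.0814) + (0.0617 + 0.5·0.3598²)·3.5172] / (0.3598·√3.5172)
   = [0.139326 + 0.444673] / 0.674776 = 0.865470
d₂ = d₁ − σ√T = 0.865470 − 0.674776 = 0.190694
N(d₁) = 0.806609,  N(d₂) = 0.575617,  e^(−rT) = 0.804921
E₀ = V₀·N(d₁) − D·e^(−rT)·N(d₂)
   = 405.8665·0.806609 − 353.0814·0.804921·0.575617 = 163.783866

E0=163.7839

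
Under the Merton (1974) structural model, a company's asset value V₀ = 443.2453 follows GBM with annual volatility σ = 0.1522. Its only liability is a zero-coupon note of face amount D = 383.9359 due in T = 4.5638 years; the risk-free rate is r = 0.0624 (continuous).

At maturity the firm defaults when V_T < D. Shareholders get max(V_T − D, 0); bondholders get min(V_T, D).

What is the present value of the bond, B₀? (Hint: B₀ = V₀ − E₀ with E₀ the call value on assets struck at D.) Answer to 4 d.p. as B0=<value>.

B0=283.7345

d₁ = [ln(V₀/D) + (r + σ²/2)T] / (σ√T)
   = [ln(443.2453/383.9359) + (0.0624 + 0.5·0.1522²)·4.5638] / (0.1522·√4.5638)
   = [0.143648 + 0.337641] / 0.325146 = 1.480225
d₂ = d₁ − σ√T = 1.480225 − 0.325146 = 1.155079
N(d₁) = 0.930593,  N(d₂) = 0.875971,  e^(−rT) = 0.752179
E₀ = V₀·N(d₁) − D·e^(−rT)·N(d₂)
   = 443.2453·0.930593 − 383.9359·0.752179·0.875971 = 159.510812
B₀ = V₀ − E₀ = 443.2453 − 159.510812 = 283.734488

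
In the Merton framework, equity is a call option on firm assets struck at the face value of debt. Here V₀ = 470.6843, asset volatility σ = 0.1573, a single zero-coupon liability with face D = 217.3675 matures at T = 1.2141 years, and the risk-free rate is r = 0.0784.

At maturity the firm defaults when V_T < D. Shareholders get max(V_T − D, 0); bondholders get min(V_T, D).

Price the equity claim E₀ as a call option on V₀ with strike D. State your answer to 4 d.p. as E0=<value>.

d₁ = [ln(V₀/D) + (r + σ²/2)T] / (σ√T)
   = [ln(470.6843/217.3675) + (0.0784 + 0.5·0.1573²)·1.2141] / (0.1573·√1.2141)
   = [0.772598 + 0.110206] / 0.173323 = 5.093406
d₂ = d₁ − σ√T = 5.093406 − 0.173323 = 4.920083
N(d₁) = 1.000000,  N(d₂) = 1.000000,  e^(−rT) = 0.909204
E₀ = V₀·N(d₁) − D·e^(−rT)·N(d₂)
   = 470.6843·1.000000 − 217.3675·0.909204·1.000000 = 273.052834

E0=273.0528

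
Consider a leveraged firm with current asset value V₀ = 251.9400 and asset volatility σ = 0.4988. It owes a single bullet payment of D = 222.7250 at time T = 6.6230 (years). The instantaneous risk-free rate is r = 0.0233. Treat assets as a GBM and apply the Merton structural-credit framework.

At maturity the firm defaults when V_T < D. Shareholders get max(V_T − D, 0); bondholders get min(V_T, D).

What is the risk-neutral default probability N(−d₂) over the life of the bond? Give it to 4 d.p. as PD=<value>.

PD=0.6648

d₁ = [ln(V₀/D) + (r + σ²/2)T] / (σ√T)
   = [ln(251.9400/222.7250) + (0.0233 + 0.5·0.4988²)·6.6230] / (0.4988·√6.6230)
   = [0.123253 + 0.978222] / 1.283671 = 0.858066
d₂ = d₁ − σ√T = 0.858066 − 1.283671 = -0.425605
risk-neutral PD = N(−d₂) = N(0.425605) = 0.664802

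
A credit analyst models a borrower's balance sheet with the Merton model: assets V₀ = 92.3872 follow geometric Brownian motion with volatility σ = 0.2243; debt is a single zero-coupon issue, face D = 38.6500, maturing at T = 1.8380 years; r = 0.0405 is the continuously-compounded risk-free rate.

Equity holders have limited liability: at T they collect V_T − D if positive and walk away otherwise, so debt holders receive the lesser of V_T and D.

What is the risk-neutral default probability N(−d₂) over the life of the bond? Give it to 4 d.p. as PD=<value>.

PD=0.0015

d₁ = [ln(V₀/D) + (r + σ²/2)T] / (σ√T)
   = [ln(92.3872/38.6500) + (0.0405 + 0.5·0.2243²)·1.8380] / (0.2243·√1.8380)
   = [0.871442 + 0.120674] / 0.304090 = 3.262574
d₂ = d₁ − σ√T = 3.262574 − 0.304090 = 2.958485
risk-neutral PD = N(−d₂) = N(-2.958485) = 0.001546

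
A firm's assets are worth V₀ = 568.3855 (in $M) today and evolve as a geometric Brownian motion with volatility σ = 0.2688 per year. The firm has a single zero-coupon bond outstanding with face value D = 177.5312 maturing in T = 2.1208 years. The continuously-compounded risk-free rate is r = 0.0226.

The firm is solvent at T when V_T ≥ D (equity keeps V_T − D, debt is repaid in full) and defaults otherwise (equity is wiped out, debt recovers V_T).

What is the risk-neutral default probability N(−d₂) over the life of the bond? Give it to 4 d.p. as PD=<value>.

d₁ = [ln(V₀/D) + (r + σ²/2)T] / (σ√T)
   = [ln(568.3855/177.5312) + (0.0226 + 0.5·0.2688²)·2.1208] / (0.2688·√2.1208)
   = [1.163654 + 0.124548] / 0.391453 = 3.290823
d₂ = d₁ − σ√T = 3.290823 − 0.391453 = 2.899371
risk-neutral PD = N(−d₂) = N(-2.899371) = 0.001870

PD=0.0019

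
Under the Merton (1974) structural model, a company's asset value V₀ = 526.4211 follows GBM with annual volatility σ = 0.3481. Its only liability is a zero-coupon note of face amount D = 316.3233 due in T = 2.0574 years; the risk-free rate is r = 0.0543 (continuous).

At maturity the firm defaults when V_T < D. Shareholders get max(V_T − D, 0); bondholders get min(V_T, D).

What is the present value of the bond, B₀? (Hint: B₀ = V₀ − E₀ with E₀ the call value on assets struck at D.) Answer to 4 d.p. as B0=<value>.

B0=273.2213

d₁ = [ln(V₀/D) + (r + σ²/2)T] / (σ√T)
   = [ln(526.4211/316.3233) + (0.0543 + 0.5·0.3481²)·2.0574] / (0.3481·√2.0574)
   = [0.509337 + 0.236368] / 0.499302 = 1.493494
d₂ = d₁ − σ√T = 1.493494 − 0.499302 = 0.994192
N(d₁) = 0.932346,  N(d₂) = 0.839935,  e^(−rT) = 0.894297
E₀ = V₀·N(d₁) − D·e^(−rT)·N(d₂)
   = 526.4211·0.932346 − 316.3233·0.894297·0.839935 = 253.199751
B₀ = V₀ − E₀ = 526.4211 − 253.199751 = 273.221349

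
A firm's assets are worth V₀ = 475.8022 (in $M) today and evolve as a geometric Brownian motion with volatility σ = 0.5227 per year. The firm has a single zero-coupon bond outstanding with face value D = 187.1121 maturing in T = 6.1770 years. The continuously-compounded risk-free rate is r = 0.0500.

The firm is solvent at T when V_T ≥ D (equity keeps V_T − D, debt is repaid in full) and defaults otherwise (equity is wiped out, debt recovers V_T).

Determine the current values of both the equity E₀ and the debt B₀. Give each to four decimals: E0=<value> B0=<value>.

d₁ = [ln(V₀/D) + (r + σ²/2)T] / (σ√T)
   = [ln(475.8022/187.1121) + (0.0500 + 0.5·0.5227²)·6.1770] / (0.5227·√6.1770)
   = [0.933294 + 1.152675] / 1.299096 = 1.605708
d₂ = d₁ − σ√T = 1.605708 − 1.299096 = 0.306612
N(d₁) = 0.945831,  N(d₂) = 0.620431,  e^(−rT) = 0.734291
E₀ = V₀·N(d₁) − D·e^(−rT)·N(d₂)
   = 475.8022·0.945831 − 187.1121·0.734291·0.620431 = 364.784570
B₀ = V₀ − E₀ = 475.8022 − 364.784570 = 111.017630

E0=364.7846 B0=111.0176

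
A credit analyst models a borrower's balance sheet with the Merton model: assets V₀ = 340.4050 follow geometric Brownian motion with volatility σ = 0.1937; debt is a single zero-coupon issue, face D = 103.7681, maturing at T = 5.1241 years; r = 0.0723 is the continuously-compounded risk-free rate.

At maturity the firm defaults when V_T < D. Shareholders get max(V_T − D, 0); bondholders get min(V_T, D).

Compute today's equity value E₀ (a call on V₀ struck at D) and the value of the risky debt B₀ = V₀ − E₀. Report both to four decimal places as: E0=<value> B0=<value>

d₁ = [ln(V₀/D) + (r + σ²/2)T] / (σ√T)
   = [ln(340.4050/103.7681) + (0.0723 + 0.5·0.1937²)·5.1241] / (0.1937·√5.1241)
   = [1.187977 + 0.466600] / 0.438469 = 3.773537
d₂ = d₁ − σ√T = 3.773537 − 0.438469 = 3.335069
N(d₁) = 0.999920,  N(d₂) = 0.999574,  e^(−rT) = 0.690408
E₀ = V₀·N(d₁) − D·e^(−rT)·N(d₂)
   = 340.4050·0.999920 − 103.7681·0.690408·0.999574 = 268.765819
B₀ = V₀ − E₀ = 340.4050 − 268.765819 = 71.639181

E0=268.7658 B0=71.6392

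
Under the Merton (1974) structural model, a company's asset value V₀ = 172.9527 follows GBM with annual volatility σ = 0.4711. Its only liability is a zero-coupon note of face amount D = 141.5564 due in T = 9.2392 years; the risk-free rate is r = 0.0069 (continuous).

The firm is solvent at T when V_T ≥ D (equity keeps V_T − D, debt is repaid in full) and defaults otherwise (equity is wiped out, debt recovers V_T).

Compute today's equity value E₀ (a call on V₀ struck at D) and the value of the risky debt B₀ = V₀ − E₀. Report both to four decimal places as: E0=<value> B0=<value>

d₁ = [ln(V₀/D) + (r + σ²/2)T] / (σ√T)
   = [ln(172.9527/141.5564) + (0.0069 + 0.5·0.4711²)·9.2392] / (0.4711·√9.2392)
   = [0.200320 + 1.089002] / 1.431958 = 0.900391
d₂ = d₁ − σ√T = 0.900391 − 1.431958 = -0.531567
N(d₁) = 0.816044,  N(d₂) = 0.297513,  e^(−rT) = 0.938239
E₀ = V₀·N(d₁) − D·e^(−rT)·N(d₂)
   = 172.9527·0.816044 − 141.5564·0.938239·0.297513 = 101.623185
B₀ = V₀ − E₀ = 172.9527 − 101.623185 = 71.329515

E0=101.6232 B0=71.3295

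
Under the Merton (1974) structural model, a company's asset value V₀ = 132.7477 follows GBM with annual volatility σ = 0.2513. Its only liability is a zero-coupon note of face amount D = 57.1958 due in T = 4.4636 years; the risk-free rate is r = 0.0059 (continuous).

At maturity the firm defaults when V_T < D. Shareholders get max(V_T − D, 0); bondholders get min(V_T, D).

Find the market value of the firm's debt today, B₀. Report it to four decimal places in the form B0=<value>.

d₁ = [ln(V₀/D) + (r + σ²/2)T] / (σ√T)
   = [ln(132.7477/57.1958) + (0.0059 + 0.5·0.2513²)·4.4636] / (0.2513·√4.4636)
   = [0.841970 + 0.167277] / 0.530927 = 1.900914
d₂ = d₁ − σ√T = 1.900914 − 0.530927 = 1.369986
N(d₁) = 0.971343,  N(d₂) = 0.914654,  e^(−rT) = 0.974009
E₀ = V₀·N(d₁) − D·e^(−rT)·N(d₂)
   = 132.7477·0.971343 − 57.1958·0.974009·0.914654 = 77.988933
B₀ = V₀ − E₀ = 132.7477 − 77.988933 = 54.758767

B0=54.7588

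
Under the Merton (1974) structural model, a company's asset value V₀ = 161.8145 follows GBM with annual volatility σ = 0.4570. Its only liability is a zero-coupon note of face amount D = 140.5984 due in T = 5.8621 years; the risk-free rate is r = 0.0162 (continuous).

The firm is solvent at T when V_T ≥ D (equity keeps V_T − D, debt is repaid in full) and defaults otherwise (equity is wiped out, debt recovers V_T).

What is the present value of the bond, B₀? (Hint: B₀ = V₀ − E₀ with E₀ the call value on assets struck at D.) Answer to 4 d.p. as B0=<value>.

d₁ = [ln(V₀/D) + (r + σ²/2)T] / (σ√T)
   = [ln(161.8145/140.5984) + (0.0162 + 0.5·0.4570²)·5.8621] / (0.4570·√5.8621)
   = [0.140543 + 0.707113] / 1.106478 = 0.766085
d₂ = d₁ − σ√T = 0.766085 − 1.106478 = -0.340393
N(d₁) = 0.778187,  N(d₂) = 0.366780,  e^(−rT) = 0.909404
E₀ = V₀·N(d₁) − D·e^(−rT)·N(d₂)
   = 161.8145·0.778187 − 140.5984·0.909404·0.366780 = 79.025172
B₀ = V₀ − E₀ = 161.8145 − 79.025172 = 82.789328

B0=82.7893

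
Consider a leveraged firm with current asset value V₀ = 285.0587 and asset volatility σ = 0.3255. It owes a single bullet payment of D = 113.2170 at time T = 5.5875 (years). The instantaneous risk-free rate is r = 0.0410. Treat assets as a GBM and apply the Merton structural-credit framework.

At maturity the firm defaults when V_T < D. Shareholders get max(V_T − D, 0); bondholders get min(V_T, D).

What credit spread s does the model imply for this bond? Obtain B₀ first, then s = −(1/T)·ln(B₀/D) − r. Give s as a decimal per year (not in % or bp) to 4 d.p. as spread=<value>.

spread=0.0070

d₁ = [ln(V₀/D) + (r + σ²/2)T] / (σ√T)
   = [ln(285.0587/113.2170) + (0.0410 + 0.5·0.3255²)·5.5875] / (0.3255·√5.5875)
   = [0.923389 + 0.525086] / 0.769413 = 1.882570
d₂ = d₁ − σ√T = 1.882570 − 0.769413 = 1.113157
N(d₁) = 0.970121,  N(d₂) = 0.867179,  e^(−rT) = 0.795259
E₀ = V₀·N(d₁) − D·e^(−rT)·N(d₂)
   = 285.0587·0.970121 − 113.2170·0.795259·0.867179 = 198.463250
B₀ = V₀ − E₀ = 285.0587 − 198.463250 = 86.595450
spread = −(1/T)·ln(B₀/D) − r = −(1/5.5875)·ln(86.595450/113.2170) − 0.0410 = 0.00697478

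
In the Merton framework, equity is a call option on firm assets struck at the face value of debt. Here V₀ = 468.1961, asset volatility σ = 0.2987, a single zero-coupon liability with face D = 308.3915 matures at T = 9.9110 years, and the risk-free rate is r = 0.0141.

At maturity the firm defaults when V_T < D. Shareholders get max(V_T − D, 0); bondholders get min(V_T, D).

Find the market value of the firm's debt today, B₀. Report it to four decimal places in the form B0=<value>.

d₁ = [ln(V₀/D) + (r + σ²/2)T] / (σ√T)
   = [ln(468.1961/308.3915) + (0.0141 + 0.5·0.2987²)·9.9110] / (0.2987·√9.9110)
   = [0.417517 + 0.581883] / 0.940360 = 1.062785
d₂ = d₁ − σ√T = 1.062785 − 0.940360 = 0.122426
N(d₁) = 0.856060,  N(d₂) = 0.548719,  e^(−rT) = 0.869580
E₀ = V₀·N(d₁) − D·e^(−rT)·N(d₂)
   = 468.1961·0.856060 − 308.3915·0.869580·0.548719 = 253.653551
B₀ = V₀ − E₀ = 468.1961 − 253.653551 = 214.542549

B0=214.5425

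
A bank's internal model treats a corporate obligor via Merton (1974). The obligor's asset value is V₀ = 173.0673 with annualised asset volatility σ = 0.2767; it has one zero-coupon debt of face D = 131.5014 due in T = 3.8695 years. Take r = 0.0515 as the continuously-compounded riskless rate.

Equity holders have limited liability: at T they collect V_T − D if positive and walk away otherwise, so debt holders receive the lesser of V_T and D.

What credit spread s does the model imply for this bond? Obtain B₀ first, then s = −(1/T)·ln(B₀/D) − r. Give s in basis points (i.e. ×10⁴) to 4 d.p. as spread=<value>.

d₁ = [ln(V₀/D) + (r + σ²/2)T] / (σ√T)
   = [ln(173.0673/131.5014) + (0.0515 + 0.5·0.2767²)·3.8695] / (0.2767·√3.8695)
   = [0.274663 + 0.347409] / 0.544298 = 1.142890
d₂ = d₁ − σ√T = 1.142890 − 0.544298 = 0.598592
N(d₁) = 0.873458,  N(d₂) = 0.725277,  e^(−rT) = 0.819321
E₀ = V₀·N(d₁) − D·e^(−rT)·N(d₂)
   = 173.0673·0.873458 − 131.5014·0.819321·0.725277 = 73.024235
B₀ = V₀ − E₀ = 173.0673 − 73.024235 = 100.043065
spread = −(1/T)·ln(B₀/D) − r = −(1/3.8695)·ln(100.043065/131.5014) − 0.0515 = 0.01915945
in basis points: 0.01915945 × 10⁴ = 191.5945 bp

spread=191.5945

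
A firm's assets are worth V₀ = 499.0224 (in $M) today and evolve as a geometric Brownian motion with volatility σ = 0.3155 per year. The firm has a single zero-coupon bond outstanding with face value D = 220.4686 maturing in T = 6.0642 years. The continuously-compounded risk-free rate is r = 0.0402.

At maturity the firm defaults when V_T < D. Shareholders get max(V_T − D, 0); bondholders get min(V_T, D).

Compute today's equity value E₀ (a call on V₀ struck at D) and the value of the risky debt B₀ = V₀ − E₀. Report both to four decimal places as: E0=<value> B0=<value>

d₁ = [ln(V₀/D) + (r + σ²/2)T] / (σ√T)
   = [ln(499.0224/220.4686) + (0.0402 + 0.5·0.3155²)·6.0642] / (0.3155·√6.0642)
   = [0.816896 + 0.545597] / 0.776938 = 1.753671
d₂ = d₁ − σ√T = 1.753671 − 0.776938 = 0.976733
N(d₁) = 0.960257,  N(d₂) = 0.835649,  e^(−rT) = 0.783659
E₀ = V₀·N(d₁) − D·e^(−rT)·N(d₂)
   = 499.0224·0.960257 − 220.4686·0.783659·0.835649 = 334.812469
B₀ = V₀ − E₀ = 499.0224 − 334.812469 = 164.209931

E0=334.8125 B0=164.2099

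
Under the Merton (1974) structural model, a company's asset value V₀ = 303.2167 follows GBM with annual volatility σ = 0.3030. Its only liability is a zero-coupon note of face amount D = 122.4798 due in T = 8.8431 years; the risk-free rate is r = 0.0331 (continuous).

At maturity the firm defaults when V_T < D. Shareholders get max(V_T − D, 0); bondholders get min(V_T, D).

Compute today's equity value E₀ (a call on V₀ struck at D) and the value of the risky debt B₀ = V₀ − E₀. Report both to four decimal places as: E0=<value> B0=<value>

d₁ = [ln(V₀/D) + (r + σ²/2)T] / (σ√T)
   = [ln(303.2167/122.4798) + (0.0331 + 0.5·0.3030²)·8.8431] / (0.3030·√8.8431)
   = [0.906502 + 0.698645] / 0.901042 = 1.781434
d₂ = d₁ − σ√T = 1.781434 − 0.901042 = 0.880392
N(d₁) = 0.962579,  N(d₂) = 0.810677,  e^(−rT) = 0.746241
E₀ = V₀·N(d₁) − D·e^(−rT)·N(d₂)
   = 303.2167·0.962579 − 122.4798·0.746241·0.810677 = 217.774694
B₀ = V₀ − E₀ = 303.2167 − 217.774694 = 85.442006

E0=217.7747 B0=85.4420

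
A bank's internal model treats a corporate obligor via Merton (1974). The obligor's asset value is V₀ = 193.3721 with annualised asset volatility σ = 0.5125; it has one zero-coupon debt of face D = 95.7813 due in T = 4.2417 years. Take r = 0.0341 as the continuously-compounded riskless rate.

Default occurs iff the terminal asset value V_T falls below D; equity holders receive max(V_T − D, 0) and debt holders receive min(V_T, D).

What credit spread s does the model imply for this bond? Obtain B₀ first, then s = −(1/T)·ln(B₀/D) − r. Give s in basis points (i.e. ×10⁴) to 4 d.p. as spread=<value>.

d₁ = [ln(V₀/D) + (r + σ²/2)T] / (σ√T)
   = [ln(193.3721/95.7813) + (0.0341 + 0.5·0.5125²)·4.2417] / (0.5125·√4.2417)
   = [0.702549 + 0.701696] / 1.055514 = 1.330391
d₂ = d₁ − σ√T = 1.330391 − 1.055514 = 0.274877
N(d₁) = 0.908305,  N(d₂) = 0.608295,  e^(−rT) = 0.865332
E₀ = V₀·N(d₁) − D·e^(−rT)·N(d₂)
   = 193.3721·0.908305 − 95.7813·0.865332·0.608295 = 125.223826
B₀ = V₀ − E₀ = 193.3721 − 125.223826 = 68.148274
spread = −(1/T)·ln(B₀/D) − r = −(1/4.2417)·ln(68.148274/95.7813) − 0.0341 = 0.04614651
in basis points: 0.04614651 × 10⁴ = 461.4651 bp

spread=461.4651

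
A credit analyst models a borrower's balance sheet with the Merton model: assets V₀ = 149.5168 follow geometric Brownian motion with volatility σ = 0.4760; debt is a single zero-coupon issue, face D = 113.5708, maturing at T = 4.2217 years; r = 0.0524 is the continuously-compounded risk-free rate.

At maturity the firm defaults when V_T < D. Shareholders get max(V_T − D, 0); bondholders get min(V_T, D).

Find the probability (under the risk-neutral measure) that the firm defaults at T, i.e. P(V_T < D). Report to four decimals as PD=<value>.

PD=0.4927

d₁ = [ln(V₀/D) + (r + σ²/2)T] / (σ√T)
   = [ln(149.5168/113.5708) + (0.0524 + 0.5·0.4760²)·4.2217] / (0.4760·√4.2217)
   = [0.274982 + 0.699485] / 0.978027 = 0.996361
d₂ = d₁ − σ√T = 0.996361 − 0.978027 = 0.018334
risk-neutral PD = N(−d₂) = N(-0.018334) = 0.492686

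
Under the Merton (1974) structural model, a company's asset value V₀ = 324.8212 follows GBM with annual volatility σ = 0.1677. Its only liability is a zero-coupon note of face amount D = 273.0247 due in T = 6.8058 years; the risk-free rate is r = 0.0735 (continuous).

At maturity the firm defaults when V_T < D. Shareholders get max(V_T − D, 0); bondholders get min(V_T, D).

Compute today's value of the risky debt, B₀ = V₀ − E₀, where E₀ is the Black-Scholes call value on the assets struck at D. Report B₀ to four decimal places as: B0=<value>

B0=162.8975

d₁ = [ln(V₀/D) + (r + σ²/2)T] / (σ√T)
   = [ln(324.8212/273.0247) + (0.0735 + 0.5·0.1677²)·6.8058] / (0.1677·√6.8058)
   = [0.173713 + 0.595927] / 0.437495 = 1.759198
d₂ = d₁ − σ√T = 1.759198 − 0.437495 = 1.321704
N(d₁) = 0.960728,  N(d₂) = 0.906867,  e^(−rT) = 0.606393
E₀ = V₀·N(d₁) − D·e^(−rT)·N(d₂)
   = 324.8212·0.960728 − 273.0247·0.606393·0.906867 = 161.923671
B₀ = V₀ − E₀ = 324.8212 − 161.923671 = 162.897529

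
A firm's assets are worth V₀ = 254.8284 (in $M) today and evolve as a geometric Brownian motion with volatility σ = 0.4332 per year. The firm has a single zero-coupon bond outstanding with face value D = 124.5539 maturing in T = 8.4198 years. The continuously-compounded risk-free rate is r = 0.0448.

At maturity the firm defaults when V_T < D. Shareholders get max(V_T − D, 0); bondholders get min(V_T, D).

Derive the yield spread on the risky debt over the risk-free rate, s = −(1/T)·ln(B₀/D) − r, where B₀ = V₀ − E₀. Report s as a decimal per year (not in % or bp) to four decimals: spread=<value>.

spread=0.0272

d₁ = [ln(V₀/D) + (r + σ²/2)T] / (σ√T)
   = [ln(254.8284/124.5539) + (0.0448 + 0.5·0.4332²)·8.4198] / (0.4332·√8.4198)
   = [0.715852 + 1.167246] / 1.257012 = 1.498075
d₂ = d₁ − σ√T = 1.498075 − 1.257012 = 0.241063
N(d₁) = 0.932943,  N(d₂) = 0.595247,  e^(−rT) = 0.685774
E₀ = V₀·N(d₁) − D·e^(−rT)·N(d₂)
   = 254.8284·0.932943 − 124.5539·0.685774·0.595247 = 186.896886
B₀ = V₀ − E₀ = 254.8284 − 186.896886 = 67.931514
spread = −(1/T)·ln(B₀/D) − r = −(1/8.4198)·ln(67.931514/124.5539) − 0.0448 = 0.02720153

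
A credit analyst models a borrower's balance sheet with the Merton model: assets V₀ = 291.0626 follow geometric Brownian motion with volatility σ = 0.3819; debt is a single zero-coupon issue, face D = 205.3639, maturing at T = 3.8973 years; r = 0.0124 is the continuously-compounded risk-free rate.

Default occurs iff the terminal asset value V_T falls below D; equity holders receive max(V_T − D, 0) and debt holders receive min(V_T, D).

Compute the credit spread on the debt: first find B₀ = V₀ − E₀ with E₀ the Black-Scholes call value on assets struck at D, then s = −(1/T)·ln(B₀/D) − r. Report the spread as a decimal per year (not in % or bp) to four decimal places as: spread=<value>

spread=0.0472

d₁ = [ln(V₀/D) + (r + σ²/2)T] / (σ√T)
   = [ln(291.0626/205.3639) + (0.0124 + 0.5·0.3819²)·3.8973] / (0.3819·√3.8973)
   = [0.348755 + 0.332532] / 0.753931 = 0.903647
d₂ = d₁ − σ√T = 0.903647 − 0.753931 = 0.149716
N(d₁) = 0.816909,  N(d₂) = 0.559506,  e^(−rT) = 0.952823
E₀ = V₀·N(d₁) − D·e^(−rT)·N(d₂)
   = 291.0626·0.816909 − 205.3639·0.952823·0.559506 = 128.290089
B₀ = V₀ − E₀ = 291.0626 − 128.290089 = 162.772511
spread = −(1/T)·ln(B₀/D) − r = −(1/3.8973)·ln(162.772511/205.3639) − 0.0124 = 0.04723871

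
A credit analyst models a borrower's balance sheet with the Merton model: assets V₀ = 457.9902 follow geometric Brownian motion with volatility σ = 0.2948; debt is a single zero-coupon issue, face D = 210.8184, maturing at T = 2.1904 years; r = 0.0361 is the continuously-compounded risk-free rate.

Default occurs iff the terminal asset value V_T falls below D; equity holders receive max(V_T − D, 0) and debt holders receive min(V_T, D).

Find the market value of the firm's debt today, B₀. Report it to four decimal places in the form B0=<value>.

d₁ = [ln(V₀/D) + (r + σ²/2)T] / (σ√T)
   = [ln(457.9902/210.8184) + (0.0361 + 0.5·0.2948²)·2.1904] / (0.2948·√2.1904)
   = [0.775851 + 0.174254] / 0.436304 = 2.177621
d₂ = d₁ − σ√T = 2.177621 − 0.436304 = 1.741317
N(d₁) = 0.985283,  N(d₂) = 0.959186,  e^(−rT) = 0.923972
E₀ = V₀·N(d₁) − D·e^(−rT)·N(d₂)
   = 457.9902·0.985283 − 210.8184·0.923972·0.959186 = 264.409760
B₀ = V₀ − E₀ = 457.9902 − 264.409760 = 193.580440

B0=193.5804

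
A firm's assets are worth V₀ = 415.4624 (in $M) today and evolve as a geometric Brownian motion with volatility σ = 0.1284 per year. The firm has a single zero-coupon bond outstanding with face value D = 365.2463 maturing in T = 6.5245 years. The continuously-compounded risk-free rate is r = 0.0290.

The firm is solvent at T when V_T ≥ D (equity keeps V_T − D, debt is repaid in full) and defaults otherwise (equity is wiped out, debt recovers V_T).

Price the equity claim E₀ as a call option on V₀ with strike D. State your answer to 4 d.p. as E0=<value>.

d₁ = [ln(V₀/D) + (r + σ²/2)T] / (σ√T)
   = [ln(415.4624/365.2463) + (0.0290 + 0.5·0.1284²)·6.5245] / (0.1284·√6.5245)
   = [0.128820 + 0.242994] / 0.327973 = 1.133671
d₂ = d₁ − σ√T = 1.133671 − 0.327973 = 0.805698
N(d₁) = 0.871534,  N(d₂) = 0.789791,  e^(−rT) = 0.827612
E₀ = V₀·N(d₁) − D·e^(−rT)·N(d₂)
   = 415.4624·0.871534 − 365.2463·0.827612·0.789791 = 123.349516

E0=123.3495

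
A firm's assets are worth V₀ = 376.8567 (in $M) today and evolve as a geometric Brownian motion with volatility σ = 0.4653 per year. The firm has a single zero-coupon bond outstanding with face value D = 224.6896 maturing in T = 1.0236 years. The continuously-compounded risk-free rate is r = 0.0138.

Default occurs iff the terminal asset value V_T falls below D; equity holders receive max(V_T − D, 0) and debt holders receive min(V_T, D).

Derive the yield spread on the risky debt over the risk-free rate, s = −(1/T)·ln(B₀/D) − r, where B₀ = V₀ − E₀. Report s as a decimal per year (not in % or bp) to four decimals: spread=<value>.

d₁ = [ln(V₀/D) + (r + σ²/2)T] / (σ√T)
   = [ln(376.8567/224.6896) + (0.0138 + 0.5·0.4653²)·1.0236] / (0.4653·√1.0236)
   = [0.517145 + 0.124932] / 0.470759 = 1.363921
d₂ = d₁ − σ√T = 1.363921 − 0.470759 = 0.893163
N(d₁) = 0.913704,  N(d₂) = 0.814115,  e^(−rT) = 0.985974
E₀ = V₀·N(d₁) − D·e^(−rT)·N(d₂)
   = 376.8567·0.913704 − 224.6896·0.985974·0.814115 = 163.977988
B₀ = V₀ − E₀ = 376.8567 − 163.977988 = 212.878712
spread = −(1/T)·ln(B₀/D) − r = −(1/1.0236)·ln(212.878712/224.6896) − 0.0138 = 0.03895236

spread=0.0390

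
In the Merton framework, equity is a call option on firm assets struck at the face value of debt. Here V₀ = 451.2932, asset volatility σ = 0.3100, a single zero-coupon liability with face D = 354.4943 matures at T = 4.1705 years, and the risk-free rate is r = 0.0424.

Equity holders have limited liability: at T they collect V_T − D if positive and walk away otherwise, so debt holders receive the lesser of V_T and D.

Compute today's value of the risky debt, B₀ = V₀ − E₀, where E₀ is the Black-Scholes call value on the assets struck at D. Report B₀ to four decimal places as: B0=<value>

B0=262.6260

d₁ = [ln(V₀/D) + (r + σ²/2)T] / (σ√T)
   = [ln(451.2932/354.4943) + (0.0424 + 0.5·0.3100²)·4.1705] / (0.3100·√4.1705)
   = [0.241425 + 0.377222] / 0.633076 = 0.977208
d₂ = d₁ − σ√T = 0.977208 − 0.633076 = 0.344132
N(d₁) = 0.835767,  N(d₂) = 0.634626,  e^(−rT) = 0.837923
E₀ = V₀·N(d₁) − D·e^(−rT)·N(d₂)
   = 451.2932·0.835767 − 354.4943·0.837923·0.634626 = 188.667159
B₀ = V₀ − E₀ = 451.2932 − 188.667159 = 262.626041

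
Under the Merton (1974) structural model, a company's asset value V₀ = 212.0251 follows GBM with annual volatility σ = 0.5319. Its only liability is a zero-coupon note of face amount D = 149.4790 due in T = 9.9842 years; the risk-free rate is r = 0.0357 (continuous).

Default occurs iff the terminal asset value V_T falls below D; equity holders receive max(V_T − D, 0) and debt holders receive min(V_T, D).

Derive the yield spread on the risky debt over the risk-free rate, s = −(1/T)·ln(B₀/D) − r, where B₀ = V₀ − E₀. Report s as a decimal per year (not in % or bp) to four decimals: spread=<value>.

spread=0.0604

d₁ = [ln(V₀/D) + (r + σ²/2)T] / (σ√T)
   = [ln(212.0251/149.4790) + (0.0357 + 0.5·0.5319²)·9.9842] / (0.5319·√9.9842)
   = [0.349549 + 1.768789] / 1.680686 = 1.260401
d₂ = d₁ − σ√T = 1.260401 − 1.680686 = -0.420286
N(d₁) = 0.896238,  N(d₂) = 0.337138,  e^(−rT) = 0.700167
E₀ = V₀·N(d₁) − D·e^(−rT)·N(d₂)
   = 212.0251·0.896238 − 149.4790·0.700167·0.337138 = 154.739845
B₀ = V₀ − E₀ = 212.0251 − 154.739845 = 57.285255
spread = −(1/T)·ln(B₀/D) − r = −(1/9.9842)·ln(57.285255/149.4790) − 0.0357 = 0.06036305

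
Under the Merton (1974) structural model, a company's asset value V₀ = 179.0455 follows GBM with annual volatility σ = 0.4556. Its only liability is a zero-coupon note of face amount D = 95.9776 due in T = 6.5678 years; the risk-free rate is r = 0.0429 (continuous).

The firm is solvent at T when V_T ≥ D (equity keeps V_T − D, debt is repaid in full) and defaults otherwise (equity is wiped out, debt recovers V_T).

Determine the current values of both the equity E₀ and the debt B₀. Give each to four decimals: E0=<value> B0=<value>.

E0=121.7544 B0=57.2911

d₁ = [ln(V₀/D) + (r + σ²/2)T] / (σ√T)
   = [ln(179.0455/95.9776) + (0.0429 + 0.5·0.4556²)·6.5678] / (0.4556·√6.5678)
   = [0.623525 + 0.963402] / 1.167599 = 1.359137
d₂ = d₁ − σ√T = 1.359137 − 1.167599 = 0.191539
N(d₁) = 0.912948,  N(d₂) = 0.575948,  e^(−rT) = 0.754456
E₀ = V₀·N(d₁) − D·e^(−rT)·N(d₂)
   = 179.0455·0.912948 − 95.9776·0.754456·0.575948 = 121.754419
B₀ = V₀ − E₀ = 179.0455 − 121.754419 = 57.291081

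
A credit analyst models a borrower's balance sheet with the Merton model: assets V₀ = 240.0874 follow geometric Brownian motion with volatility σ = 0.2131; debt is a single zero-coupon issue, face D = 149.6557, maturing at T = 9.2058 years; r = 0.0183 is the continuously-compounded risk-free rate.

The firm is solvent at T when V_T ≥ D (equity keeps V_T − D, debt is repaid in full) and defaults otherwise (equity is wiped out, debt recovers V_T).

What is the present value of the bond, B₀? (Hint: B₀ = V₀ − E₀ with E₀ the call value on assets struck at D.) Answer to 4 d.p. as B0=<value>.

d₁ = [ln(V₀/D) + (r + σ²/2)T] / (σ√T)
   = [ln(240.0874/149.6557) + (0.0183 + 0.5·0.2131²)·9.2058] / (0.2131·√9.2058)
   = [0.472666 + 0.377491] / 0.646568 = 1.314876
d₂ = d₁ − σ√T = 1.314876 − 0.646568 = 0.668308
N(d₁) = 0.905724,  N(d₂) = 0.748032,  e^(−rT) = 0.844960
E₀ = V₀·N(d₁) − D·e^(−rT)·N(d₂)
   = 240.0874·0.905724 − 149.6557·0.844960·0.748032 = 122.862099
B₀ = V₀ − E₀ = 240.0874 − 122.862099 = 117.225301

B0=117.2253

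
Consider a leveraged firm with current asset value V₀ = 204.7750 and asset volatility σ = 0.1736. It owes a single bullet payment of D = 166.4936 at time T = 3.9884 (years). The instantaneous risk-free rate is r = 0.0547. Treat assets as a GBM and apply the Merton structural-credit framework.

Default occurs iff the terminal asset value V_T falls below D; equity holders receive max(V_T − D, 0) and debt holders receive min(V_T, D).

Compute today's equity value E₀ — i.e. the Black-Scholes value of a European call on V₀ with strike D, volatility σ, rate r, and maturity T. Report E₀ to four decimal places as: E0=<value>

d₁ = [ln(V₀/D) + (r + σ²/2)T] / (σ√T)
   = [ln(204.7750/166.4936) + (0.0547 + 0.5·0.1736²)·3.9884] / (0.1736·√3.9884)
   = [0.206955 + 0.278265] / 0.346696 = 1.399553
d₂ = d₁ − σ√T = 1.399553 − 0.346696 = 1.052856
N(d₁) = 0.919176,  N(d₂) = 0.853797,  e^(−rT) = 0.803992
E₀ = V₀·N(d₁) − D·e^(−rT)·N(d₂)
   = 204.7750·0.919176 − 166.4936·0.803992·0.853797 = 73.935474

E0=73.9355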